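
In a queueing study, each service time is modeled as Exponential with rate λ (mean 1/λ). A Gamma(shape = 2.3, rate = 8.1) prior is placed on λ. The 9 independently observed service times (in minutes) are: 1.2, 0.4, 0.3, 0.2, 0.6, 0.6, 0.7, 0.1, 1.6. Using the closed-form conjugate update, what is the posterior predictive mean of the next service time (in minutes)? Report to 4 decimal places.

With a Gamma(shape α, rate β) prior on the exponential rate λ, the posterior after n observations with total T = Σxᵢ is Gamma(α+n, β+T).
Sum of observations T = 5.7 minutes; n = 9.
Posterior: Gamma(2.3+9, 8.1+5.7) = Gamma(11.3, 13.8).
The predictive distribution for the next observation is Lomax; its mean is β/(α−1) = 13.8/10.3 = 1.3398.

1.3398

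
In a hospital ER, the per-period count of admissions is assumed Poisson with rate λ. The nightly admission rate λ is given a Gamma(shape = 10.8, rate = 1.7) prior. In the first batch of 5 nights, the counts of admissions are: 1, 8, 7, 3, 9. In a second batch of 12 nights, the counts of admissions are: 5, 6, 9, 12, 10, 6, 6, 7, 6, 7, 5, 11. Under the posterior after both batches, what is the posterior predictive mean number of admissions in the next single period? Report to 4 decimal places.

6.8877

With a Gamma(shape α, rate β) prior, the Poisson likelihood is conjugate: the posterior is Gamma(α + ΣXᵢ, β + n).
Batch 1: sum of counts S = 28 over n = 5 nights.
After batch 1: Gamma(α+S, β+n) = Gamma(10.8+28, 1.7+5) = Gamma(38.8, 6.7).
Batch 2: sum of counts S = 90 over n = 12 nights.
After batch 2: Gamma(α+S, β+n) = Gamma(38.8+90, 6.7+12) = Gamma(128.8, 18.7).
The predictive distribution for one future period is NegBinom with mean α/β = 6.8877.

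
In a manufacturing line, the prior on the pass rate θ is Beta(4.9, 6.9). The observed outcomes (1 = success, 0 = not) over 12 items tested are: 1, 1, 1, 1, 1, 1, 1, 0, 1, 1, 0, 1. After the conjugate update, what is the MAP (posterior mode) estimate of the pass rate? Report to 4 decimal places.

0.6376

The Beta prior is conjugate to a Binomial/Bernoulli likelihood; the update adds successes to α and failures to β.
Posterior: Beta(α+k, β+n−k) = Beta(4.9+10, 6.9+2) = Beta(14.9, 8.9).
Mode of Beta(a,b) for a,b>1 is (a−1)/(a+b−2) = 13.9/21.8 = 0.6376.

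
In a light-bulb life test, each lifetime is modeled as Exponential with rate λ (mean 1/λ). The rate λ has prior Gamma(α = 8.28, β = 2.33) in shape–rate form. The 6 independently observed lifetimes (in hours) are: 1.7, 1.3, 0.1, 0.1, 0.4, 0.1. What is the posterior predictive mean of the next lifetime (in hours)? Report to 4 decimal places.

0.4541

With a Gamma(shape α, rate β) prior on the exponential rate λ, the posterior after n observations with total T = Σxᵢ is Gamma(α+n, β+T).
Sum of observations T = 3.7 hours; n = 6.
Posterior: Gamma(8.28+6, 2.33+3.7) = Gamma(14.28, 6.03).
The predictive distribution for the next observation is Lomax; its mean is β/(α−1) = 6.03/13.28 = 0.4541.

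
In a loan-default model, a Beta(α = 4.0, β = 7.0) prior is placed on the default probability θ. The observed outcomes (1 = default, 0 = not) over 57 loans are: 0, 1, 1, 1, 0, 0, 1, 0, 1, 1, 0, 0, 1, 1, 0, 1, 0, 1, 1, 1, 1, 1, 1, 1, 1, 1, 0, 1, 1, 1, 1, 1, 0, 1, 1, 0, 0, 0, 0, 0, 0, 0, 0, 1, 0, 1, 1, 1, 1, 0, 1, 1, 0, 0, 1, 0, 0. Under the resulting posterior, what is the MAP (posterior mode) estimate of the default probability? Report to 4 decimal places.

0.5455

The Beta prior is conjugate to a Binomial/Bernoulli likelihood; the update adds successes to α and failures to β.
Posterior: Beta(α+k, β+n−k) = Beta(4.0+33, 7.0+24) = Beta(37.0, 31.0).
Mode of Beta(a,b) for a,b>1 is (a−1)/(a+b−2) = 36.0/66.0 = 0.5455.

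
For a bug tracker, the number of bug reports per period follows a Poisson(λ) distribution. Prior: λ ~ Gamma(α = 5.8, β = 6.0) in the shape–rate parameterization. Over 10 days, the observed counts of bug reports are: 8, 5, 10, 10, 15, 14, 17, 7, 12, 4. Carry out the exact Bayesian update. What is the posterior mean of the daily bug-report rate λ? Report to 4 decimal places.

6.7375

With a Gamma(shape α, rate β) prior, the Poisson likelihood is conjugate: the posterior is Gamma(α + ΣXᵢ, β + n).
Sum of counts S = 102 over n = 10 days.
Posterior: Gamma(α+S, β+n) = Gamma(5.8+102, 6.0+10) = Gamma(107.8, 16.0).
Posterior mean = α/β = 107.8/16.0 = 6.7375.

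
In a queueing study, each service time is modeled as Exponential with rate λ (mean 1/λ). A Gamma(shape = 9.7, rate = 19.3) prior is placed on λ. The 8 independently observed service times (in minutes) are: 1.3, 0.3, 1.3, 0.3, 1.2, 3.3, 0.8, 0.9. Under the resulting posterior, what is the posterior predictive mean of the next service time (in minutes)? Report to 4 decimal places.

With a Gamma(shape α, rate β) prior on the exponential rate λ, the posterior after n observations with total T = Σxᵢ is Gamma(α+n, β+T).
Sum of observations T = 9.4 minutes; n = 8.
Posterior: Gamma(9.7+8, 19.3+9.4) = Gamma(17.7, 28.7).
The predictive distribution for the next observation is Lomax; its mean is β/(α−1) = 28.7/16.7 = 1.7186.

1.7186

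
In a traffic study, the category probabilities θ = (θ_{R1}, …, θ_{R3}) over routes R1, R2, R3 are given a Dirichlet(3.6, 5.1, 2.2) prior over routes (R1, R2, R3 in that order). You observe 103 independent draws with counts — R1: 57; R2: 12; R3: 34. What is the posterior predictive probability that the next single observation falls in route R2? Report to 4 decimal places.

The Dirichlet prior is conjugate to the Multinomial likelihood: each posterior αⱼ = prior αⱼ + observed count nⱼ.
Posterior concentration: (60.6, 17.1, 36.2), total = 113.9.
P(next = R2 | data) = α_{R2}/Σα = 0.1501.

0.1501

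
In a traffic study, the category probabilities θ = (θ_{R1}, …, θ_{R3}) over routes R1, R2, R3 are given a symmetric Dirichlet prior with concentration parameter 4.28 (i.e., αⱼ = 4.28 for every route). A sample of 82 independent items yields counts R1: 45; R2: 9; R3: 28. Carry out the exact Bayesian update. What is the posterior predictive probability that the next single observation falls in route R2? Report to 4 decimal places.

The Dirichlet prior is conjugate to the Multinomial likelihood: each posterior αⱼ = prior αⱼ + observed count nⱼ.
Posterior concentration: (49.28, 13.28, 32.28), total = 94.84.
P(next = R2 | data) = α_{R2}/Σα = 0.1400.

0.1400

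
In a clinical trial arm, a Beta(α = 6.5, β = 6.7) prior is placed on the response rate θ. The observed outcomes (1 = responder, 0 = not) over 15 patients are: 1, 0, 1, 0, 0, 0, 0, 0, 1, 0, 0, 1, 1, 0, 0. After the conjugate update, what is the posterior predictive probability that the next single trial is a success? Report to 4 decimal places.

0.4078

The Beta prior is conjugate to a Binomial/Bernoulli likelihood; the update adds successes to α and failures to β.
Posterior: Beta(α+k, β+n−k) = Beta(6.5+5, 6.7+10) = Beta(11.5, 16.7).
For a single future Bernoulli trial, P(success | data) = α/(α+β) = 0.4078.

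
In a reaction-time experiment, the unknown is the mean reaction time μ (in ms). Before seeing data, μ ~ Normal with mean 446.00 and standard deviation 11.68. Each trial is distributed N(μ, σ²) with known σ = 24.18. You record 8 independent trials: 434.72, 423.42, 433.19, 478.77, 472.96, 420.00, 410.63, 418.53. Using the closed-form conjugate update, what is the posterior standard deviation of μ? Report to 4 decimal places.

6.8985

For Normal data with known variance σ², a Normal(μ₀, σ₀²) prior on μ is conjugate. Posterior precision = 1/σ₀² + n/σ²; posterior mean is the precision-weighted average of μ₀ and x̄.
σ₀² = 11.68² = 136.4224, σ² = 24.18² = 584.6724; σ² + n·σ₀² = 584.6724 + 8·136.4224 = 1676.0516.
Posterior precision = 1/σ₀² + n/σ² = 1/136.4224 + 8/584.6724 = (σ² + n·σ₀²)/(σ₀²σ²) = 1676.0516/(136.4224·584.6724); posterior variance σₙ² = σ₀²σ²/(σ² + n·σ₀²) = 136.4224·584.6724/1676.0516 = 47.589473.
Posterior SD = √σₙ² = √(136.4224·584.6724/1676.0516) = 6.8985.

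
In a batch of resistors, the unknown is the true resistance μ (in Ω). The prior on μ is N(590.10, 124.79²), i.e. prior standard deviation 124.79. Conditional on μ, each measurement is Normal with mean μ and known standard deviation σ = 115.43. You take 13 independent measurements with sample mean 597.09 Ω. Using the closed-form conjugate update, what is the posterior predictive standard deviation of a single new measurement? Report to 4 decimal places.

119.5229

For Normal data with known variance σ², a Normal(μ₀, σ₀²) prior on μ is conjugate. Posterior precision = 1/σ₀² + n/σ²; posterior mean is the precision-weighted average of μ₀ and x̄.
σ₀² = 124.79² = 15572.5441, σ² = 115.43² = 13324.0849; σ² + n·σ₀² = 13324.0849 + 13·15572.5441 = 215767.1582.
Posterior precision = 1/σ₀² + n/σ² = 1/15572.5441 + 13/13324.0849 = (σ² + n·σ₀²)/(σ₀²σ²) = 215767.1582/(15572.5441·13324.0849); posterior variance σₙ² = σ₀²σ²/(σ² + n·σ₀²) = 15572.5441·13324.0849/215767.1582 = 961.638006.
Predictive variance for one new observation = σₙ² + σ² = 15572.5441·13324.0849/215767.1582 + 13324.0849 = σ²·(σ₀² + 215767.1582)/215767.1582 = 13324.0849·231339.7023/215767.1582 = 14285.722906; SD = √(13324.0849·231339.7023/215767.1582) = 119.5229.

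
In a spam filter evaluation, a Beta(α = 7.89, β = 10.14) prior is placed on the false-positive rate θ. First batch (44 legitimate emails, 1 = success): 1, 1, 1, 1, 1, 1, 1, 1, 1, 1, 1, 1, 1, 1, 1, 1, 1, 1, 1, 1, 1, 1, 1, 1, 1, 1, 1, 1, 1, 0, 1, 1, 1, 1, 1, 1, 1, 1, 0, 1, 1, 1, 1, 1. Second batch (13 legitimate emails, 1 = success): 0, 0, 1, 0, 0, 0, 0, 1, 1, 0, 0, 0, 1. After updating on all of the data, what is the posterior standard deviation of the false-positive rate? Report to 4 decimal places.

The Beta prior is conjugate to a Binomial/Bernoulli likelihood; the update adds successes to α and failures to β.
After batch 1: Beta(7.89+42, 10.14+2) = Beta(49.89, 12.14).
After batch 2: Beta(49.89+4, 12.14+9) = Beta(53.89, 21.14).
Var = αβ/((α+β)²(α+β+1)) = 53.89·21.14/(75.03²·76.03) = 0.00266169; SD = √0.00266169 = 0.0516.

0.0516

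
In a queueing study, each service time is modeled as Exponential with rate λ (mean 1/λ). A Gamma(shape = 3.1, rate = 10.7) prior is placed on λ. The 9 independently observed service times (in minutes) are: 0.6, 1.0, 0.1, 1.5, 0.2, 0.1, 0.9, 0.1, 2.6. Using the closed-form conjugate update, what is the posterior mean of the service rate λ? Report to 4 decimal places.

With a Gamma(shape α, rate β) prior on the exponential rate λ, the posterior after n observations with total T = Σxᵢ is Gamma(α+n, β+T).
Sum of observations T = 7.1 minutes; n = 9.
Posterior: Gamma(3.1+9, 10.7+7.1) = Gamma(12.1, 17.8).
Posterior mean of λ = α/β = 12.1/17.8 = 0.6798.

0.6798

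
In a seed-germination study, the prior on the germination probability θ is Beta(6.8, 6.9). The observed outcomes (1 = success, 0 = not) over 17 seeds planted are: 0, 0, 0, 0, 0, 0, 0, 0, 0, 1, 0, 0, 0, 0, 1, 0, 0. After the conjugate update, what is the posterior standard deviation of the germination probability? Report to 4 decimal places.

The Beta prior is conjugate to a Binomial/Bernoulli likelihood; the update adds successes to α and failures to β.
Posterior: Beta(α+k, β+n−k) = Beta(6.8+2, 6.9+15) = Beta(8.8, 21.9).
Var = αβ/((α+β)²(α+β+1)) = 8.8·21.9/(30.7²·31.7) = 0.00645046; SD = √0.00645046 = 0.0803.

0.0803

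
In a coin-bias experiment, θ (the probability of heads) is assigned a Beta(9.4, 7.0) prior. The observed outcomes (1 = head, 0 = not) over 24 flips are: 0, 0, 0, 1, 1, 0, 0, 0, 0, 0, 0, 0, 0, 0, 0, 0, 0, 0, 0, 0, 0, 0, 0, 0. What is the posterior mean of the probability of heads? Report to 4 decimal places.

The Beta prior is conjugate to a Binomial/Bernoulli likelihood; the update adds successes to α and failures to β.
Posterior: Beta(α+k, β+n−k) = Beta(9.4+2, 7.0+22) = Beta(11.4, 29.0).
Posterior mean = α/(α+β) = 11.4/40.4 = 0.2822.

0.2822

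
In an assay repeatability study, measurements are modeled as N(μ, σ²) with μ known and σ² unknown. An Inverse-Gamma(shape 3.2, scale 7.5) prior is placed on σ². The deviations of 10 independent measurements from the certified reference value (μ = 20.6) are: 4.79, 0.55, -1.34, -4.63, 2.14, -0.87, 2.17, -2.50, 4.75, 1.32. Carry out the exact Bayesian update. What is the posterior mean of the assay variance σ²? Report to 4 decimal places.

With known mean μ and an Inverse-Gamma(α, β) prior on σ², the Normal likelihood is conjugate: posterior is Inv-Gamma(α + n/2, β + Σ(xᵢ−μ)²/2).
Σ(xᵢ−μ)² = (4.79)² + (0.55)² + (-1.34)² + (-4.63)² + (2.14)² + (-0.87)² + (2.17)² + (-2.50)² + (4.75)² + (1.32)² = 87.0794.
Posterior: Inv-Gamma(3.2 + 10/2, 7.5 + 87.0794/2) = Inv-Gamma(8.20, 51.03970).
E[σ²|data] = β/(α−1) = 51.03970/7.20 = 7.0888.

7.0888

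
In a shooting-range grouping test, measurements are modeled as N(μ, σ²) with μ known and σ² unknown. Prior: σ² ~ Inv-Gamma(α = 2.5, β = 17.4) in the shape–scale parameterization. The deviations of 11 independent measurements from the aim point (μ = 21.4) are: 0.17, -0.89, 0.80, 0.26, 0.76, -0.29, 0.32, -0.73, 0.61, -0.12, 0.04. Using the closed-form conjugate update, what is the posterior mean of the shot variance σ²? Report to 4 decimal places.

2.7153

With known mean μ and an Inverse-Gamma(α, β) prior on σ², the Normal likelihood is conjugate: posterior is Inv-Gamma(α + n/2, β + Σ(xᵢ−μ)²/2).
Σ(xᵢ−μ)² = (0.17)² + (-0.89)² + (0.80)² + (0.26)² + (0.76)² + (-0.29)² + (0.32)² + (-0.73)² + (0.61)² + (-0.12)² + (0.04)² = 3.2137.
Posterior: Inv-Gamma(2.5 + 11/2, 17.4 + 3.2137/2) = Inv-Gamma(8.00, 19.00685).
E[σ²|data] = β/(α−1) = 19.00685/7.00 = 2.7153.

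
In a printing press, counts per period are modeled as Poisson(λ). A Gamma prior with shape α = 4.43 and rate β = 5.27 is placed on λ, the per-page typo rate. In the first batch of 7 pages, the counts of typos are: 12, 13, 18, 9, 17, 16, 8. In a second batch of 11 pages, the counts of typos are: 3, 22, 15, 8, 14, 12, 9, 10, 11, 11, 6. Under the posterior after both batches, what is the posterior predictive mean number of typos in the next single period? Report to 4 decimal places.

With a Gamma(shape α, rate β) prior, the Poisson likelihood is conjugate: the posterior is Gamma(α + ΣXᵢ, β + n).
Batch 1: sum of counts S = 93 over n = 7 pages.
After batch 1: Gamma(α+S, β+n) = Gamma(4.43+93, 5.27+7) = Gamma(97.43, 12.27).
Batch 2: sum of counts S = 121 over n = 11 pages.
After batch 2: Gamma(α+S, β+n) = Gamma(97.43+121, 12.27+11) = Gamma(218.43, 23.27).
The predictive distribution for one future period is NegBinom with mean α/β = 9.3868.

9.3868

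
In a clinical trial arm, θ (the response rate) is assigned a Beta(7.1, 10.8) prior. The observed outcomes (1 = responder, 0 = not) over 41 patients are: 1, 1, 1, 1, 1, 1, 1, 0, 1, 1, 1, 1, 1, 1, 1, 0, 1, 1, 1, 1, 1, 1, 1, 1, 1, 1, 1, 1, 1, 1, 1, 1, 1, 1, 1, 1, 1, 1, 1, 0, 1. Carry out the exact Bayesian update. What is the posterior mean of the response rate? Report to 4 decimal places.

The Beta prior is conjugate to a Binomial/Bernoulli likelihood; the update adds successes to α and failures to β.
Posterior: Beta(α+k, β+n−k) = Beta(7.1+38, 10.8+3) = Beta(45.1, 13.8).
Posterior mean = α/(α+β) = 45.1/58.9 = 0.7657.

0.7657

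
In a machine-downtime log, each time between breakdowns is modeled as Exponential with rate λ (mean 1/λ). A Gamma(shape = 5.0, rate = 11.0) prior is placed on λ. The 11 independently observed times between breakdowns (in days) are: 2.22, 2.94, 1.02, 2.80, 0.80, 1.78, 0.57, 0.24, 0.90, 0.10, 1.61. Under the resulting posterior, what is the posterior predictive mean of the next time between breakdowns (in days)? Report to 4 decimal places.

1.7320

With a Gamma(shape α, rate β) prior on the exponential rate λ, the posterior after n observations with total T = Σxᵢ is Gamma(α+n, β+T).
Sum of observations T = 14.98 days; n = 11.
Posterior: Gamma(5.0+11, 11.0+14.98) = Gamma(16.0, 25.98).
The predictive distribution for the next observation is Lomax; its mean is β/(α−1) = 25.98/15.0 = 1.7320.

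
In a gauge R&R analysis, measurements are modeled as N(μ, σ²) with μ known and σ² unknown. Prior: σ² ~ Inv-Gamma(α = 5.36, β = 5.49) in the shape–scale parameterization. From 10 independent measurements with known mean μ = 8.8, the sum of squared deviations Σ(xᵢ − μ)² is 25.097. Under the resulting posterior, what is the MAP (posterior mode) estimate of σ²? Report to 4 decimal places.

With known mean μ and an Inverse-Gamma(α, β) prior on σ², the Normal likelihood is conjugate: posterior is Inv-Gamma(α + n/2, β + Σ(xᵢ−μ)²/2).
Posterior: Inv-Gamma(5.36 + 10/2, 5.49 + 25.097/2) = Inv-Gamma(10.36, 18.0385).
Mode = β/(α+1) = 18.0385/11.36 = 1.5879.

1.5879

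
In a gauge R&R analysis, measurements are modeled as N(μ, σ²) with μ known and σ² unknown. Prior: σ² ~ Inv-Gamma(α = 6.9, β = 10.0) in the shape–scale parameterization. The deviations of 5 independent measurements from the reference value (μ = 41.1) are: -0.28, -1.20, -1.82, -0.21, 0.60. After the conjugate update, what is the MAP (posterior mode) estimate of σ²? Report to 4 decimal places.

With known mean μ and an Inverse-Gamma(α, β) prior on σ², the Normal likelihood is conjugate: posterior is Inv-Gamma(α + n/2, β + Σ(xᵢ−μ)²/2).
Σ(xᵢ−μ)² = (-0.28)² + (-1.20)² + (-1.82)² + (-0.21)² + (0.60)² = 5.2349.
Posterior: Inv-Gamma(6.9 + 5/2, 10.0 + 5.2349/2) = Inv-Gamma(9.40, 12.61745).
Mode = β/(α+1) = 12.61745/10.40 = 1.2132.

1.2132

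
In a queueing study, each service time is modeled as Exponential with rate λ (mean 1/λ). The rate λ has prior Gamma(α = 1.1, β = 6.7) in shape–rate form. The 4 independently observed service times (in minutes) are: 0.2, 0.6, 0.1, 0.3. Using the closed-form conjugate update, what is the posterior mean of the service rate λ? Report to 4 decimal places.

0.6456

With a Gamma(shape α, rate β) prior on the exponential rate λ, the posterior after n observations with total T = Σxᵢ is Gamma(α+n, β+T).
Sum of observations T = 1.2 minutes; n = 4.
Posterior: Gamma(1.1+4, 6.7+1.2) = Gamma(5.1, 7.9).
Posterior mean of λ = α/β = 5.1/7.9 = 0.6456.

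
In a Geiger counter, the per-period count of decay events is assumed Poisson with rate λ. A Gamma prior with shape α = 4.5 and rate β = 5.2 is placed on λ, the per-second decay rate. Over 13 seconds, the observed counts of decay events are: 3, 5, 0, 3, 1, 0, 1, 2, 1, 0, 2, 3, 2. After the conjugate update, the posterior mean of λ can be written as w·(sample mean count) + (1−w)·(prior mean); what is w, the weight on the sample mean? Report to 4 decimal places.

With a Gamma(shape α, rate β) prior, the Poisson likelihood is conjugate: the posterior is Gamma(α + ΣXᵢ, β + n).
Posterior mean = (α₀+S)/(β₀+n) = [n/(β₀+n)]·(S/n) + [β₀/(β₀+n)]·(α₀/β₀), so only n and β₀ enter the weight.
Weight on data w = n/(β₀+n) = 13/(5.2+13) = 13/18.2 = 0.7143.

0.7143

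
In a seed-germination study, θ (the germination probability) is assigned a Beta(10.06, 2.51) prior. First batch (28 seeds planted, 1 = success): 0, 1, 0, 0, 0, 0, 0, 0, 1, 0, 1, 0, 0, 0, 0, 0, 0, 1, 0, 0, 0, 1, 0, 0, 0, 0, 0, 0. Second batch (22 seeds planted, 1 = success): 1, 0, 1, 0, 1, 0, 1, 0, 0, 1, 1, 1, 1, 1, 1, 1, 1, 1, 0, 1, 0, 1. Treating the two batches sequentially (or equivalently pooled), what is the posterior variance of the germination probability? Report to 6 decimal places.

0.003927

The Beta prior is conjugate to a Binomial/Bernoulli likelihood; the update adds successes to α and failures to β.
After batch 1: Beta(10.06+5, 2.51+23) = Beta(15.06, 25.51).
After batch 2: Beta(15.06+15, 25.51+7) = Beta(30.06, 32.51).
Var = αβ/((α+β)²(α+β+1)) = 30.06·32.51/(62.57²·63.57) = 0.003927.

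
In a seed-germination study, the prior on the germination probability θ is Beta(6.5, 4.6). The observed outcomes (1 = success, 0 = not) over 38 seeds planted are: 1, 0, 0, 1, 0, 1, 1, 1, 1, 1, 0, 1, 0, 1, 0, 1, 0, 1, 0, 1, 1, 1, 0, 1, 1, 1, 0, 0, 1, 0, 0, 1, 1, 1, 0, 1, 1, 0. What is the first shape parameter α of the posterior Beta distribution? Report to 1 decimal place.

The Beta prior is conjugate to a Binomial/Bernoulli likelihood; the update adds successes to α and failures to β.
Posterior: Beta(α+k, β+n−k) = Beta(6.5+23, 4.6+15) = Beta(29.5, 19.6).
Posterior α = 29.5.

29.5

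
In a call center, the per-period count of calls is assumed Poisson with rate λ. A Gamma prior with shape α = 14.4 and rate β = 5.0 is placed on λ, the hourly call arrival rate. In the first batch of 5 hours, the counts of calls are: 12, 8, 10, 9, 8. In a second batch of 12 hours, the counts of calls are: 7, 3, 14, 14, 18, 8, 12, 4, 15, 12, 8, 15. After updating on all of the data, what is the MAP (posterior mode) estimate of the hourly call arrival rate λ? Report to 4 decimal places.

8.6545

With a Gamma(shape α, rate β) prior, the Poisson likelihood is conjugate: the posterior is Gamma(α + ΣXᵢ, β + n).
Batch 1: sum of counts S = 47 over n = 5 hours.
After batch 1: Gamma(α+S, β+n) = Gamma(14.4+47, 5.0+5) = Gamma(61.4, 10.0).
Batch 2: sum of counts S = 130 over n = 12 hours.
After batch 2: Gamma(α+S, β+n) = Gamma(61.4+130, 10.0+12) = Gamma(191.4, 22.0).
Mode of Gamma(α,β) for α≥1 is (α−1)/β = 190.4/22.0 = 8.6545.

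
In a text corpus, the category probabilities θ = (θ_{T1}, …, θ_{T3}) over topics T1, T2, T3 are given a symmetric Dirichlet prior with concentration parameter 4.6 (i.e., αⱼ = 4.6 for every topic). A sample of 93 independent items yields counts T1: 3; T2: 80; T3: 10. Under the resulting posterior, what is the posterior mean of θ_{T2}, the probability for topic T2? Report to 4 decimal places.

The Dirichlet prior is conjugate to the Multinomial likelihood: each posterior αⱼ = prior αⱼ + observed count nⱼ.
Posterior concentration: (7.6, 84.6, 14.6), total = 106.8.
E[θ_{T2}|data] = α_{T2}/Σα = 84.6/106.8 = 0.7921.

0.7921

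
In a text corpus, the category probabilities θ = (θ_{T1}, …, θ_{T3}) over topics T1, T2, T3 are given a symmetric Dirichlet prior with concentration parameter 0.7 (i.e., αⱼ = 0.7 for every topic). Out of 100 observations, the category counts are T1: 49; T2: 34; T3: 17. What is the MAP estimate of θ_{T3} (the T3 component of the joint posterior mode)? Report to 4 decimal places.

The Dirichlet prior is conjugate to the Multinomial likelihood: each posterior αⱼ = prior αⱼ + observed count nⱼ.
Posterior concentration: (49.7, 34.7, 17.7), total = 102.1.
Joint mode component: (α_{T3}−1)/(Σα−K) = 16.7/99.1 = 0.1685.

0.1685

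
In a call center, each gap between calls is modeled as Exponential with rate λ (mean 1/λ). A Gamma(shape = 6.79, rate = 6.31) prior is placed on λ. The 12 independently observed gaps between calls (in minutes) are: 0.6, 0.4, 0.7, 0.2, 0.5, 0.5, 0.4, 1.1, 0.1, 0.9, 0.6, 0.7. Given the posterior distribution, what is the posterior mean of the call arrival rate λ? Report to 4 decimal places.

1.4443

With a Gamma(shape α, rate β) prior on the exponential rate λ, the posterior after n observations with total T = Σxᵢ is Gamma(α+n, β+T).
Sum of observations T = 6.7 minutes; n = 12.
Posterior: Gamma(6.79+12, 6.31+6.7) = Gamma(18.79, 13.01).
Posterior mean of λ = α/β = 18.79/13.01 = 1.4443.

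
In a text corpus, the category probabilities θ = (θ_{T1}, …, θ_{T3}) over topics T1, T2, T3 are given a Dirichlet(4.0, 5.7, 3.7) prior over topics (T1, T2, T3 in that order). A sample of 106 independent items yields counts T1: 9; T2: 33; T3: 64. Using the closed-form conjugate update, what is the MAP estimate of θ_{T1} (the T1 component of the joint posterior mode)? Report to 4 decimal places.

The Dirichlet prior is conjugate to the Multinomial likelihood: each posterior αⱼ = prior αⱼ + observed count nⱼ.
Posterior concentration: (13.0, 38.7, 67.7), total = 119.4.
Joint mode component: (α_{T1}−1)/(Σα−K) = 12.0/116.4 = 0.1031.

0.1031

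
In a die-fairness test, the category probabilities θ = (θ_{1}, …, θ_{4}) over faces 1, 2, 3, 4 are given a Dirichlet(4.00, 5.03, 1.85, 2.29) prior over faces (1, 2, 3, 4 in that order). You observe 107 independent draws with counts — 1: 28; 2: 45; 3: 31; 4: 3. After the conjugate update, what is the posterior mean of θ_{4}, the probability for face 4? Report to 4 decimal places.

The Dirichlet prior is conjugate to the Multinomial likelihood: each posterior αⱼ = prior αⱼ + observed count nⱼ.
Posterior concentration: (32.00, 50.03, 32.85, 5.29), total = 120.17.
E[θ_{4}|data] = α_{4}/Σα = 5.29/120.17 = 0.0440.

0.0440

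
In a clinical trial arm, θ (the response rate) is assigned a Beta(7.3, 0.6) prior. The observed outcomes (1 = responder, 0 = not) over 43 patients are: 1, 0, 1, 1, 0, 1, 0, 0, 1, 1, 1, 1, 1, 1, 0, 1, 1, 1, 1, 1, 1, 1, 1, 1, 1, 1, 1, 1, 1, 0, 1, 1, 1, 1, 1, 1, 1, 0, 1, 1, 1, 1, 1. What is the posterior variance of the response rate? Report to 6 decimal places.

0.002447

The Beta prior is conjugate to a Binomial/Bernoulli likelihood; the update adds successes to α and failures to β.
Posterior: Beta(α+k, β+n−k) = Beta(7.3+36, 0.6+7) = Beta(43.3, 7.6).
Var = αβ/((α+β)²(α+β+1)) = 43.3·7.6/(50.9²·51.9) = 0.002447.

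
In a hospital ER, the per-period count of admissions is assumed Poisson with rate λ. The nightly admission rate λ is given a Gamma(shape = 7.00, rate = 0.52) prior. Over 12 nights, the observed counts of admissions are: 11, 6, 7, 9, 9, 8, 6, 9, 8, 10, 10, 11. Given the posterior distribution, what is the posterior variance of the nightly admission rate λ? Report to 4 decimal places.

0.7081

With a Gamma(shape α, rate β) prior, the Poisson likelihood is conjugate: the posterior is Gamma(α + ΣXᵢ, β + n).
Sum of counts S = 104 over n = 12 nights.
Posterior: Gamma(α+S, β+n) = Gamma(7.00+104, 0.52+12) = Gamma(111.00, 12.52).
Var = α/β² = 111.00/12.52² = 0.7081.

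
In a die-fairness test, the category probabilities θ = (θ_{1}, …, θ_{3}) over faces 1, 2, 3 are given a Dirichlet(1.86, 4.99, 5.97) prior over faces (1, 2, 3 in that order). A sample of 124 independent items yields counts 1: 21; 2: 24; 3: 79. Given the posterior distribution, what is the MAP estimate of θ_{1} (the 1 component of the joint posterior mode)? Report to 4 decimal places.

The Dirichlet prior is conjugate to the Multinomial likelihood: each posterior αⱼ = prior αⱼ + observed count nⱼ.
Posterior concentration: (22.86, 28.99, 84.97), total = 136.82.
Joint mode component: (α_{1}−1)/(Σα−K) = 21.86/133.82 = 0.1634.

0.1634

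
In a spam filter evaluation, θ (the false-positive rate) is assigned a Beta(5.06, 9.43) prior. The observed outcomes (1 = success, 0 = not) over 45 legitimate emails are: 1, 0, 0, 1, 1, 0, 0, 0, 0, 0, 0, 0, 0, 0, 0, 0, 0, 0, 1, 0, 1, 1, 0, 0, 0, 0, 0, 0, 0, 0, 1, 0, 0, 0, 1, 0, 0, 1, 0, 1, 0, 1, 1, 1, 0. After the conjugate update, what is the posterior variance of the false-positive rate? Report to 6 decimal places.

0.003495

The Beta prior is conjugate to a Binomial/Bernoulli likelihood; the update adds successes to α and failures to β.
Posterior: Beta(α+k, β+n−k) = Beta(5.06+13, 9.43+32) = Beta(18.06, 41.43).
Var = αβ/((α+β)²(α+β+1)) = 18.06·41.43/(59.49²·60.49) = 0.003495.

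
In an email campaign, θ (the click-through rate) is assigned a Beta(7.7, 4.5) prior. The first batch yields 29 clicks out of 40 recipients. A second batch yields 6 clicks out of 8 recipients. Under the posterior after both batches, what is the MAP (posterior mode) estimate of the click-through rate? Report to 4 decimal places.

0.7165

The Beta prior is conjugate to a Binomial/Bernoulli likelihood; the update adds successes to α and failures to β.
After batch 1: Beta(7.7+29, 4.5+11) = Beta(36.7, 15.5).
After batch 2: Beta(36.7+6, 15.5+2) = Beta(42.7, 17.5).
Mode of Beta(a,b) for a,b>1 is (a−1)/(a+b−2) = 41.7/58.2 = 0.7165.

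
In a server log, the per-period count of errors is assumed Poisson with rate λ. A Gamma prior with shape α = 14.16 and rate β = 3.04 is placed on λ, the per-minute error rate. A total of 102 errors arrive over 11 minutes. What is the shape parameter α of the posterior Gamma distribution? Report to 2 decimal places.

With a Gamma(shape α, rate β) prior, the Poisson likelihood is conjugate: the posterior is Gamma(α + ΣXᵢ, β + n).
Posterior: Gamma(α+S, β+n) = Gamma(14.16+102, 3.04+11) = Gamma(116.16, 14.04).
Posterior α = 116.16.

116.16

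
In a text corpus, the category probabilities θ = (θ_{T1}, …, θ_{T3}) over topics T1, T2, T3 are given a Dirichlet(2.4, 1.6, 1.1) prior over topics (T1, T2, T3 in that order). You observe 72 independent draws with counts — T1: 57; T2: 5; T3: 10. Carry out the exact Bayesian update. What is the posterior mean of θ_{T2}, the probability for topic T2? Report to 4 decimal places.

The Dirichlet prior is conjugate to the Multinomial likelihood: each posterior αⱼ = prior αⱼ + observed count nⱼ.
Posterior concentration: (59.4, 6.6, 11.1), total = 77.1.
E[θ_{T2}|data] = α_{T2}/Σα = 6.6/77.1 = 0.0856.

0.0856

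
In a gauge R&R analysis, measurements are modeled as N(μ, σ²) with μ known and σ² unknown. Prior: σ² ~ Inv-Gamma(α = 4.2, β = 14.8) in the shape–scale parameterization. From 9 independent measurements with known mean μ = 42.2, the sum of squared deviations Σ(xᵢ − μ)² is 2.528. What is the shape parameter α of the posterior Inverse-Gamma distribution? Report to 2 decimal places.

With known mean μ and an Inverse-Gamma(α, β) prior on σ², the Normal likelihood is conjugate: posterior is Inv-Gamma(α + n/2, β + Σ(xᵢ−μ)²/2).
Posterior: Inv-Gamma(4.2 + 9/2, 14.8 + 2.528/2) = Inv-Gamma(8.70, 16.0640).
Posterior α = 8.70.

8.70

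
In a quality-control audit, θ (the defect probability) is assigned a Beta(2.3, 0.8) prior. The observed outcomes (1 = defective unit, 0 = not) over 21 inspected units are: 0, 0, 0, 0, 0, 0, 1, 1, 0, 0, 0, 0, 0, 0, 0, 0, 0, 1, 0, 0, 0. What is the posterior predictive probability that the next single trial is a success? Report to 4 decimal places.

0.2199

The Beta prior is conjugate to a Binomial/Bernoulli likelihood; the update adds successes to α and failures to β.
Posterior: Beta(α+k, β+n−k) = Beta(2.3+3, 0.8+18) = Beta(5.3, 18.8).
For a single future Bernoulli trial, P(success | data) = α/(α+β) = 0.2199.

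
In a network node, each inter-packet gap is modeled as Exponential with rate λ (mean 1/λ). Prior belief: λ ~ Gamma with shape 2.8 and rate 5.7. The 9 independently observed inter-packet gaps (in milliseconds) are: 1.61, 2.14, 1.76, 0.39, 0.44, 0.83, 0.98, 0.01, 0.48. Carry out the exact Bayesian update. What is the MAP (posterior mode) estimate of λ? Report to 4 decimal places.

With a Gamma(shape α, rate β) prior on the exponential rate λ, the posterior after n observations with total T = Σxᵢ is Gamma(α+n, β+T).
Sum of observations T = 8.64 milliseconds; n = 9.
Posterior: Gamma(2.8+9, 5.7+8.64) = Gamma(11.8, 14.34).
Mode = (α−1)/β = 0.7531.

0.7531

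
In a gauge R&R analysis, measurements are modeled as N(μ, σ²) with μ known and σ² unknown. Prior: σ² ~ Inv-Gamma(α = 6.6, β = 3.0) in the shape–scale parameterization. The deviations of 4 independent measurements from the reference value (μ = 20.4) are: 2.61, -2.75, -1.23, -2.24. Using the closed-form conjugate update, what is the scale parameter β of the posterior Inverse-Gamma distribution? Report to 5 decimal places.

With known mean μ and an Inverse-Gamma(α, β) prior on σ², the Normal likelihood is conjugate: posterior is Inv-Gamma(α + n/2, β + Σ(xᵢ−μ)²/2).
Σ(xᵢ−μ)² = (2.61)² + (-2.75)² + (-1.23)² + (-2.24)² = 20.9051.
Posterior: Inv-Gamma(6.6 + 4/2, 3.0 + 20.9051/2) = Inv-Gamma(8.60, 13.45255).
Posterior β = 13.45255.

13.45255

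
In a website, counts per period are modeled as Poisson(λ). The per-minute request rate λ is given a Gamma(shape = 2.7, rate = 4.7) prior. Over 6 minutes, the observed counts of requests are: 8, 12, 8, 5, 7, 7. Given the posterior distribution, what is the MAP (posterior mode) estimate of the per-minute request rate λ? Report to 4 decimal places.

With a Gamma(shape α, rate β) prior, the Poisson likelihood is conjugate: the posterior is Gamma(α + ΣXᵢ, β + n).
Sum of counts S = 47 over n = 6 minutes.
Posterior: Gamma(α+S, β+n) = Gamma(2.7+47, 4.7+6) = Gamma(49.7, 10.7).
Mode of Gamma(α,β) for α≥1 is (α−1)/β = 48.7/10.7 = 4.5514.

4.5514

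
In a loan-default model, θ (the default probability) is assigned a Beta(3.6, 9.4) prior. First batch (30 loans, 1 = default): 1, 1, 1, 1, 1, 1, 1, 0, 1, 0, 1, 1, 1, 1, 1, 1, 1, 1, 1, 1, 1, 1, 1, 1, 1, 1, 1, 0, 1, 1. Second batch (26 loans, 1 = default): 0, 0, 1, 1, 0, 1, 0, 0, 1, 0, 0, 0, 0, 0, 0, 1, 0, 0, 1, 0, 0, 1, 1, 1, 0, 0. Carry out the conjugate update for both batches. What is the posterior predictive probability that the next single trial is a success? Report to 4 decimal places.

0.5739

The Beta prior is conjugate to a Binomial/Bernoulli likelihood; the update adds successes to α and failures to β.
After batch 1: Beta(3.6+27, 9.4+3) = Beta(30.6, 12.4).
After batch 2: Beta(30.6+9, 12.4+17) = Beta(39.6, 29.4).
For a single future Bernoulli trial, P(success | data) = α/(α+β) = 0.5739.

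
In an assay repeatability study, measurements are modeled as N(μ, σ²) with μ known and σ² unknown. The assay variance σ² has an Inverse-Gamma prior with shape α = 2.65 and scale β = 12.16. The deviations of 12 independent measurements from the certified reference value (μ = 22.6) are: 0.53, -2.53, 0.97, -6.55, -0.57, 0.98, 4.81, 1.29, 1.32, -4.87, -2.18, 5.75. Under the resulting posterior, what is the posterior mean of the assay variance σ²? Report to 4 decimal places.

With known mean μ and an Inverse-Gamma(α, β) prior on σ², the Normal likelihood is conjugate: posterior is Inv-Gamma(α + n/2, β + Σ(xᵢ−μ)²/2).
Σ(xᵢ−μ)² = (0.53)² + (-2.53)² + (0.97)² + (-6.55)² + (-0.57)² + (0.98)² + (4.81)² + (1.29)² + (1.32)² + (-4.87)² + (-2.18)² + (5.75)² = 139.8849.
Posterior: Inv-Gamma(2.65 + 12/2, 12.16 + 139.8849/2) = Inv-Gamma(8.65, 82.10245).
E[σ²|data] = β/(α−1) = 82.10245/7.65 = 10.7323.

10.7323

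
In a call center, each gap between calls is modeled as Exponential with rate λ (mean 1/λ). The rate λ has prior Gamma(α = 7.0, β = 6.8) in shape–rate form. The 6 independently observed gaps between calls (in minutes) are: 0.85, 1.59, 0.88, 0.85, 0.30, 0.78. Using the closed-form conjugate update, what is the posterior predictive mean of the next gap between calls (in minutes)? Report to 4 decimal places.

With a Gamma(shape α, rate β) prior on the exponential rate λ, the posterior after n observations with total T = Σxᵢ is Gamma(α+n, β+T).
Sum of observations T = 5.25 minutes; n = 6.
Posterior: Gamma(7.0+6, 6.8+5.25) = Gamma(13.0, 12.05).
The predictive distribution for the next observation is Lomax; its mean is β/(α−1) = 12.05/12.0 = 1.0042.

1.0042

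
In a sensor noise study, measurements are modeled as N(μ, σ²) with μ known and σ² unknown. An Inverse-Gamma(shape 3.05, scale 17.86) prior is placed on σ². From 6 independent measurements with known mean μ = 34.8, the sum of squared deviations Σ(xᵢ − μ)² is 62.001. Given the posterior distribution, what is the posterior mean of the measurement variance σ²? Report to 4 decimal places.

9.6753

With known mean μ and an Inverse-Gamma(α, β) prior on σ², the Normal likelihood is conjugate: posterior is Inv-Gamma(α + n/2, β + Σ(xᵢ−μ)²/2).
Posterior: Inv-Gamma(3.05 + 6/2, 17.86 + 62.001/2) = Inv-Gamma(6.05, 48.8605).
E[σ²|data] = β/(α−1) = 48.8605/5.05 = 9.6753.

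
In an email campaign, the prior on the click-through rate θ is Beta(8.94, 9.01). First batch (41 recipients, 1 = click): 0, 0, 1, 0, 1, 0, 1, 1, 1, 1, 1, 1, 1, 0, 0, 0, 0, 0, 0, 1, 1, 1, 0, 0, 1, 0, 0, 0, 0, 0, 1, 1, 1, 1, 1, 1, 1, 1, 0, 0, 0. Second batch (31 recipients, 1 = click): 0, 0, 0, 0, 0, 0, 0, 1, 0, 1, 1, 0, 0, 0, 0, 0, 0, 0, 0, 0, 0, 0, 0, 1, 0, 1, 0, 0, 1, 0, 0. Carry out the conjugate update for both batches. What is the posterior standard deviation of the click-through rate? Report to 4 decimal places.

0.0514

The Beta prior is conjugate to a Binomial/Bernoulli likelihood; the update adds successes to α and failures to β.
After batch 1: Beta(8.94+21, 9.01+20) = Beta(29.94, 29.01).
After batch 2: Beta(29.94+6, 29.01+25) = Beta(35.94, 54.01).
Var = αβ/((α+β)²(α+β+1)) = 35.94·54.01/(89.95²·90.95) = 0.00263783; SD = √0.00263783 = 0.0514.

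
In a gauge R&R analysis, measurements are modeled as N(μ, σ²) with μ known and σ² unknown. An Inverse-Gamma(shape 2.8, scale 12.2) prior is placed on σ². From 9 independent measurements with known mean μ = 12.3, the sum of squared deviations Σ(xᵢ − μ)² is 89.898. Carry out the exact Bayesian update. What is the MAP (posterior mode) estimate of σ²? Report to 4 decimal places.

With known mean μ and an Inverse-Gamma(α, β) prior on σ², the Normal likelihood is conjugate: posterior is Inv-Gamma(α + n/2, β + Σ(xᵢ−μ)²/2).
Posterior: Inv-Gamma(2.8 + 9/2, 12.2 + 89.898/2) = Inv-Gamma(7.30, 57.1490).
Mode = β/(α+1) = 57.1490/8.30 = 6.8854.

6.8854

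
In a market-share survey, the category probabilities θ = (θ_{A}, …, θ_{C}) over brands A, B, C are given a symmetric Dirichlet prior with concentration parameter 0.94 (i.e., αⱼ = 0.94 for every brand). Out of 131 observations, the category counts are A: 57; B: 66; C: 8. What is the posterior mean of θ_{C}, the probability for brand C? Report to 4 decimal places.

0.0668

The Dirichlet prior is conjugate to the Multinomial likelihood: each posterior αⱼ = prior αⱼ + observed count nⱼ.
Posterior concentration: (57.94, 66.94, 8.94), total = 133.82.
E[θ_{C}|data] = α_{C}/Σα = 8.94/133.82 = 0.0668.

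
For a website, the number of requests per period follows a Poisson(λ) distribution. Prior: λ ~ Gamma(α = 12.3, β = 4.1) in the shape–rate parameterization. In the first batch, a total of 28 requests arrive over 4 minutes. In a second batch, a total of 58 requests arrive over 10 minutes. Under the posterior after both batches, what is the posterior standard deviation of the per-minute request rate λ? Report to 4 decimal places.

With a Gamma(shape α, rate β) prior, the Poisson likelihood is conjugate: the posterior is Gamma(α + ΣXᵢ, β + n).
After batch 1: Gamma(α+S, β+n) = Gamma(12.3+28, 4.1+4) = Gamma(40.3, 8.1).
After batch 2: Gamma(α+S, β+n) = Gamma(40.3+58, 8.1+10) = Gamma(98.3, 18.1).
SD = √α/β = √98.3/18.1 = 0.5478.

0.5478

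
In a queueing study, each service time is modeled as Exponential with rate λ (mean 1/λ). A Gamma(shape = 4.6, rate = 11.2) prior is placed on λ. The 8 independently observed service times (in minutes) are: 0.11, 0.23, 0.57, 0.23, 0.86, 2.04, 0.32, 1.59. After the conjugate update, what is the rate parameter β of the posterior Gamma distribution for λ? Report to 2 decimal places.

With a Gamma(shape α, rate β) prior on the exponential rate λ, the posterior after n observations with total T = Σxᵢ is Gamma(α+n, β+T).
Sum of observations T = 5.95 minutes; n = 8.
Posterior: Gamma(4.6+8, 11.2+5.95) = Gamma(12.6, 17.15).
Posterior β = 17.15.

17.15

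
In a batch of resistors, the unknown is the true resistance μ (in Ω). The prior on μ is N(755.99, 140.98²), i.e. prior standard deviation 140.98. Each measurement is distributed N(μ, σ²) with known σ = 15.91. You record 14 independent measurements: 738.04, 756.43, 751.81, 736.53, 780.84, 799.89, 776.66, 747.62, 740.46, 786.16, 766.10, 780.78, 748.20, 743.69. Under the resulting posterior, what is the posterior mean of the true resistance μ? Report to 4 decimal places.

For Normal data with known variance σ², a Normal(μ₀, σ₀²) prior on μ is conjugate. Posterior precision = 1/σ₀² + n/σ²; posterior mean is the precision-weighted average of μ₀ and x̄.
Σxᵢ = 738.04 + 756.43 + 751.81 + 736.53 + 780.84 + 799.89 + 776.66 + 747.62 + 740.46 + 786.16 + 766.10 + 780.78 + 748.20 + 743.69 = 10653.21, so n·x̄ = 10653.21.
σ₀² = 140.98² = 19875.3604, σ² = 15.91² = 253.1281; σ² + n·σ₀² = 253.1281 + 14·19875.3604 = 278508.1737.
Posterior mean = (μ₀/σ₀² + n·x̄/σ²)/(1/σ₀² + n/σ²) = (σ²·μ₀ + σ₀²·n·x̄)/(σ² + n·σ₀²) = (253.1281·755.99 + 19875.3604·10653.21)/278508.1737 = 211927750.479203/278508.1737 = 760.9391.

760.9391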